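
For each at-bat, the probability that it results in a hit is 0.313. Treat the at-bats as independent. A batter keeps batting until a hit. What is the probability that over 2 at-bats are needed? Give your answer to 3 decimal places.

Y = number of at-bats to the first success; geometric, p = 0.313.
P(Y > 2) = P(first 2 all fail) = (1−p)^2 = 0.47197

0.472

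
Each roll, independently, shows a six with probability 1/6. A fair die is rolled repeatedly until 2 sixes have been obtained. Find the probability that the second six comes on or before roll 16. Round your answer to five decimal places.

0.77283

Finishing within 16 rolls ⇔ at least 2 successes in the first 16. With X ~ Binomial(16, 0.166667), P(Y ≤ 16) = 1 − P(X ≤ 1).
  k=0: C(16,0)·0.166667^0·0.833333^16 = 0.0540879
  k=1: C(16,1)·0.166667^1·0.833333^15 = 0.1730813
1 − 0.2271692 = 0.7728308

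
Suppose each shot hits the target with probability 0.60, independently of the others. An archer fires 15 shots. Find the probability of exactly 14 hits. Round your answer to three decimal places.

0.005

X ~ Binomial(n=15, p=0.60).
P(X=14) = C(15,14) · p^14 · (1−p)^1
= 15 · 0.00078364 · 0.4 = 0.00470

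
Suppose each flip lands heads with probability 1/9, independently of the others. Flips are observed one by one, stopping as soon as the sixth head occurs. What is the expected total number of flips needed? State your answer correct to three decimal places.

Y = total flips until the sixth success; negative binomial with r=6, p=0.111111.
E[Y] = r / p = 6 / 0.111111 = 54.00000

54.000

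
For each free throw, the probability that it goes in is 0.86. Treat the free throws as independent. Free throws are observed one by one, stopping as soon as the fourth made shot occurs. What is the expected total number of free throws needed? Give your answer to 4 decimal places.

4.6512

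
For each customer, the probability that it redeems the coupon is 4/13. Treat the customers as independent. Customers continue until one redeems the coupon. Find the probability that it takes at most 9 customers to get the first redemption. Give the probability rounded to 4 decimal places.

0.9635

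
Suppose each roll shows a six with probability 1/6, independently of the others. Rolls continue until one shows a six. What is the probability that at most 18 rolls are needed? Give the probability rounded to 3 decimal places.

Y = number of rolls to the first success; geometric, p = 0.166667.
P(Y ≤ 18) = 1 − (1−p)^18 = 1 − 0.03756 = 0.96244

0.962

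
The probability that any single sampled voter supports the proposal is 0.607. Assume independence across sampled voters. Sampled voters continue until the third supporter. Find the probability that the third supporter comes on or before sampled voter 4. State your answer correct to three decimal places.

0.487

Finishing within 4 sampled voters ⇔ at least 3 successes in the first 4. With X ~ Binomial(4, 0.607), P(Y ≤ 4) = 1 − P(X ≤ 2).
  k=0: C(4,0)·0.607^0·0.393^4 = 0.02385
  k=1: C(4,1)·0.607^1·0.393^3 = 0.14738
  k=2: C(4,2)·0.607^2·0.393^2 = 0.34144
1 − 0.51267 = 0.48733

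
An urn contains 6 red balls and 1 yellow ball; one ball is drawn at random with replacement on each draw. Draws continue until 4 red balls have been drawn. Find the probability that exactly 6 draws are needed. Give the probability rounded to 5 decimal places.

0.11016

Y = trial on which the fourth success occurs; negative binomial, r=4, p=0.857143.
P(Y=6) = C(5,3) · p^4 · (1−p)^2
= 10 · 0.53978 · 0.020408 = 0.1101582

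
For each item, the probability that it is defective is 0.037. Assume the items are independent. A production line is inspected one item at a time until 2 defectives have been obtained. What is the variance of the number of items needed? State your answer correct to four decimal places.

Y = total items until the second success; negative binomial with r=2, p=0.037.
Var(Y) = r(1−p)/p² = 2·0.963 / 0.037² = 1406.866326

1406.8663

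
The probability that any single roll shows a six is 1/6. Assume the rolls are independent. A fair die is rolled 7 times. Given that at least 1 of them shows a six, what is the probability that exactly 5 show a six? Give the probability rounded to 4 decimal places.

0.0026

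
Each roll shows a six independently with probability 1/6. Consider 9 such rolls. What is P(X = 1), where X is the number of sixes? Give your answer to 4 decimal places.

X ~ Binomial(n=9, p=0.166667).
P(X=1) = C(9,1) · p^1 · (1−p)^8
= 9 · 0.16667 · 0.23257 = 0.348852

0.3489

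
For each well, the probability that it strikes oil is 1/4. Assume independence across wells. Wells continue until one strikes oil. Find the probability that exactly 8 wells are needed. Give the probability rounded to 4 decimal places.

Geometric (trials to first success), p = 0.25.
P(Y = 8) = (1−p)^7 · p = 0.13348 · 0.25 = 0.033371

0.0334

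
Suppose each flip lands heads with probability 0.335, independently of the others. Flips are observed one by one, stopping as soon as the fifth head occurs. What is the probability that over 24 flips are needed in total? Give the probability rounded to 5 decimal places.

0.05741

Needing more than 24 flips ⇔ fewer than 5 successes in the first 24. With X ~ Binomial(24, 0.335), P(Y > 24) = P(X ≤ 4).
  k=0: C(24,0)·0.335^0·0.665^24 = 0.0000559
  k=1: C(24,1)·0.335^1·0.665^23 = 0.0006763
  k=2: C(24,2)·0.335^2·0.665^22 = 0.0039181
  k=3: C(24,3)·0.335^3·0.665^21 = 0.0144744
  k=4: C(24,4)·0.335^4·0.665^20 = 0.0382809
P(X ≤ 4) = 0.0574056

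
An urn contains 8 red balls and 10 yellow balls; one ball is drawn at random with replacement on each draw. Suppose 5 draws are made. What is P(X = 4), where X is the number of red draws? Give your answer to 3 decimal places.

X ~ Binomial(n=5, p=0.444444).
P(X=4) = C(5,4) · p^4 · (1−p)^1
= 5 · 0.039018 · 0.55556 = 0.10838

0.108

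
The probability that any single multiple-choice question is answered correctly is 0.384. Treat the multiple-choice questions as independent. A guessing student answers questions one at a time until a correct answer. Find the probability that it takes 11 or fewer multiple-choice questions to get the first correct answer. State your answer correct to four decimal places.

Y = number of multiple-choice questions to the first success; geometric, p = 0.384.
P(Y ≤ 11) = 1 − (1−p)^11 = 1 − 0.004846 = 0.995154

0.9952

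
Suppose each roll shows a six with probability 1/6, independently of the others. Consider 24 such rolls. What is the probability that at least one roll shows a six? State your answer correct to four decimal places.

0.9874

P(at least one) = 1 − P(none) = 1 − (1 − 0.166667)^24
= 1 − 0.012579 = 0.987421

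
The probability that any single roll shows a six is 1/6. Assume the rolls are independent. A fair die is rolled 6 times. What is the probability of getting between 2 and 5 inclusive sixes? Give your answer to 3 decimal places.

0.263

X ~ Binomial(6, 0.166667); P(2 ≤ X ≤ 5) = Σ C(6,k) p^k (1−p)^(6−k) over k:
  k=2: C(6,2)·0.166667^2·0.833333^4 = 0.20094
  k=3: C(6,3)·0.166667^3·0.833333^3 = 0.05358
  k=4: C(6,4)·0.166667^4·0.833333^2 = 0.00804
  k=5: C(6,5)·0.166667^5·0.833333^1 = 0.00064
Total = 0.26320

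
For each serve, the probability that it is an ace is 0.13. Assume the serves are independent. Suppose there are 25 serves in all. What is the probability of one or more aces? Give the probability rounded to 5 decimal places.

0.96924

P(at least one) = 1 − P(none) = 1 − (1 − 0.13)^25
= 1 − 0.0307596 = 0.9692404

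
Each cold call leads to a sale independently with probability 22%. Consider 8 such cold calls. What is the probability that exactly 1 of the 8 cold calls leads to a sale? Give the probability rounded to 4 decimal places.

0.3092

X ~ Binomial(n=8, p=0.22).
P(X=1) = C(8,1) · p^1 · (1−p)^7
= 8 · 0.22 · 0.17566 = 0.309154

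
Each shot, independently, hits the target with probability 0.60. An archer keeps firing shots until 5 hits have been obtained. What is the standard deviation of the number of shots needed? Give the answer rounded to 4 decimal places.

2.3570

Y = total shots until the fifth success; negative binomial with r=5, p=0.60.
SD(Y) = √[r(1−p)/p²] = √(5.555556) = 2.357023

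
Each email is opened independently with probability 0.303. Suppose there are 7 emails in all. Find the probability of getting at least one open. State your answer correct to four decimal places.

P(at least one) = 1 − P(none) = 1 − (1 − 0.303)^7
= 1 − 0.079915 = 0.920085

0.9201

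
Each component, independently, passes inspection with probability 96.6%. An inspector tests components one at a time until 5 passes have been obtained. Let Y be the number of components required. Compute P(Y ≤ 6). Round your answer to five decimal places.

0.98417

Finishing within 6 components ⇔ at least 5 successes in the first 6. With X ~ Binomial(6, 0.966), P(Y ≤ 6) = 1 − P(X ≤ 4).
  k=0: C(6,0)·0.966^0·0.034^6 = 0.0000000
  k=1: C(6,1)·0.966^1·0.034^5 = 0.0000003
  k=2: C(6,2)·0.966^2·0.034^4 = 0.0000187
  k=3: C(6,3)·0.966^3·0.034^3 = 0.0007086
  k=4: C(6,4)·0.966^4·0.034^2 = 0.0150993
1 − 0.0158269 = 0.9841731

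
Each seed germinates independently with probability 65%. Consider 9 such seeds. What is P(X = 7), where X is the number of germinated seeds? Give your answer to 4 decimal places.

0.2162

X ~ Binomial(n=9, p=0.65).
P(X=7) = C(9,7) · p^7 · (1−p)^2
= 36 · 0.049022 · 0.1225 = 0.216188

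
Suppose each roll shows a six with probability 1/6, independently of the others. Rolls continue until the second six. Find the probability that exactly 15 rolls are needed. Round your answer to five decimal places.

Y = trial on which the second success occurs; negative binomial, r=2, p=0.166667.
P(Y=15) = C(14,1) · p^2 · (1−p)^13
= 14 · 0.027778 · 0.093464 = 0.0363471

0.03635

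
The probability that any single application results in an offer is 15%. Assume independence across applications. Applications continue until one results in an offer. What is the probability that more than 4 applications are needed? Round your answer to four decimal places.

Y = number of applications to the first success; geometric, p = 0.15.
P(Y > 4) = P(first 4 all fail) = (1−p)^4 = 0.522006

0.5220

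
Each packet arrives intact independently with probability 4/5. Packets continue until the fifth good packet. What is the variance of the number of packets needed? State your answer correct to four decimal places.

1.5625

Y = total packets until the fifth success; negative binomial with r=5, p=0.80.
Var(Y) = r(1−p)/p² = 5·0.20 / 0.80² = 1.562500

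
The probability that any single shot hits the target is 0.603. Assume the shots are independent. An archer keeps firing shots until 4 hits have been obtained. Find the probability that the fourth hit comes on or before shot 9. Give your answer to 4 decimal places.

Finishing within 9 shots ⇔ at least 4 successes in the first 9. With X ~ Binomial(9, 0.603), P(Y ≤ 9) = 1 − P(X ≤ 3).
  k=0: C(9,0)·0.603^0·0.397^9 = 0.000245
  k=1: C(9,1)·0.603^1·0.397^8 = 0.003349
  k=2: C(9,2)·0.603^2·0.397^7 = 0.020346
  k=3: C(9,3)·0.603^3·0.397^6 = 0.072106
1 − 0.096046 = 0.903954

0.9040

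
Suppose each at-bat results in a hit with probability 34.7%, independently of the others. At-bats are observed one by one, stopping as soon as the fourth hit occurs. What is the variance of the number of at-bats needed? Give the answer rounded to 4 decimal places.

21.6927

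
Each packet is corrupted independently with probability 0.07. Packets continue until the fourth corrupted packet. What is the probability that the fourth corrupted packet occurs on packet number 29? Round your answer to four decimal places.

0.0128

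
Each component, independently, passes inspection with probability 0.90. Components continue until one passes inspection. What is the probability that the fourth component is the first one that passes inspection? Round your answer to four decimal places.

0.0009

Geometric (trials to first success), p = 0.90.
P(Y = 4) = (1−p)^3 · p = 0.001 · 0.90 = 0.000900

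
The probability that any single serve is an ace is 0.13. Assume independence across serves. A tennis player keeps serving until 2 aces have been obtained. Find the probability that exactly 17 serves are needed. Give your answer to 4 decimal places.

Y = trial on which the second success occurs; negative binomial, r=2, p=0.13.
P(Y=17) = C(16,1) · p^2 · (1−p)^15
= 16 · 0.0169 · 0.12382 = 0.033481

0.0335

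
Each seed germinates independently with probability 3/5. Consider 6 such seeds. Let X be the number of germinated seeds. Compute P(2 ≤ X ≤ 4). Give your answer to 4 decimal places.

X ~ Binomial(6, 0.60); P(2 ≤ X ≤ 4) = Σ C(6,k) p^k (1−p)^(6−k) over k:
  k=2: C(6,2)·0.60^2·0.40^4 = 0.138240
  k=3: C(6,3)·0.60^3·0.40^3 = 0.276480
  k=4: C(6,4)·0.60^4·0.40^2 = 0.311040
Total = 0.725760

0.7258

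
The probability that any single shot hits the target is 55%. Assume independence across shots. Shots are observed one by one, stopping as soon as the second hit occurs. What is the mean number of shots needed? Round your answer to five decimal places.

3.63636

Y = total shots until the second success; negative binomial with r=2, p=0.55.
E[Y] = r / p = 2 / 0.55 = 3.6363636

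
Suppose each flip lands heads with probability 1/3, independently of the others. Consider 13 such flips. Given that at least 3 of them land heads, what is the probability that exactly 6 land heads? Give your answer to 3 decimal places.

X ~ Binomial(13, 0.333333). Want P(X=6 | X≥3) = P(X=6) / P(X≥3).
P(X=6) = C(13,6)·0.333333^6·0.666667^7 = 0.13777
P(X≥3) = 1 − 0.00514 − 0.03340 − 0.10020 = 0.86127
Ratio = 0.13777 / 0.86127 = 0.15996

0.160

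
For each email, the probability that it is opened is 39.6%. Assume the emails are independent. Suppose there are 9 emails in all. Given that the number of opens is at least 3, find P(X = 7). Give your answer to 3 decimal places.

0.026

X ~ Binomial(9, 0.396). Want P(X=7 | X≥3) = P(X=7) / P(X≥3).
P(X=7) = C(9,7)·0.396^7·0.604^2 = 0.02006
P(X≥3) = 1 − 0.01070 − 0.06313 − 0.16556 = 0.76061
Ratio = 0.02006 / 0.76061 = 0.02637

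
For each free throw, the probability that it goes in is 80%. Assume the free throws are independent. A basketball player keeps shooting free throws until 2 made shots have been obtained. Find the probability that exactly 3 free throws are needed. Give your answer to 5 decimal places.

Y = trial on which the second success occurs; negative binomial, r=2, p=0.80.
P(Y=3) = C(2,1) · p^2 · (1−p)^1
= 2 · 0.64 · 0.2 = 0.2560000

0.25600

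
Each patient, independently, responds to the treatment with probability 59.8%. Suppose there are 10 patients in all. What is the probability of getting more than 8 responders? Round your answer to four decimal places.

0.0452

X ~ Binomial(10, 0.598); P(X ≥ 9) = Σ C(10,k) p^k (1−p)^(10−k) over k:
  k=9: C(10,9)·0.598^9·0.402^1 = 0.039313
  k=10: C(10,10)·0.598^10·0.402^0 = 0.005848
Total = 0.045161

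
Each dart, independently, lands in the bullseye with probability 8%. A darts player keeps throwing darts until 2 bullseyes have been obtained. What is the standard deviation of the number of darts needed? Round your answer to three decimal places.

Y = total darts until the second success; negative binomial with r=2, p=0.08.
SD(Y) = √[r(1−p)/p²] = √(287.50000) = 16.95582

16.956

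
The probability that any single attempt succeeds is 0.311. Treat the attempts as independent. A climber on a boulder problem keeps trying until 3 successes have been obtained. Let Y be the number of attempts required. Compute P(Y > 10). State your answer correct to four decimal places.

Needing more than 10 attempts ⇔ fewer than 3 successes in the first 10. With X ~ Binomial(10, 0.311), P(Y > 10) = P(X ≤ 2).
  k=0: C(10,0)·0.311^0·0.689^10 = 0.024110
  k=1: C(10,1)·0.311^1·0.689^9 = 0.108826
  k=2: C(10,2)·0.311^2·0.689^8 = 0.221048
P(X ≤ 2) = 0.353984

0.3540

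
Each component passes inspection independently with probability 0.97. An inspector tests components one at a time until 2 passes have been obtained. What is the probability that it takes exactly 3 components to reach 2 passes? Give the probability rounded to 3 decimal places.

Y = trial on which the second success occurs; negative binomial, r=2, p=0.97.
P(Y=3) = C(2,1) · p^2 · (1−p)^1
= 2 · 0.9409 · 0.03 = 0.05645

0.056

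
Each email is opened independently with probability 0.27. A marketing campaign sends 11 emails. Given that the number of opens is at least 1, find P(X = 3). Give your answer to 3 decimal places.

0.270

X ~ Binomial(11, 0.27). Want P(X=3 | X≥1) = P(X=3) / P(X≥1).
P(X=3) = C(11,3)·0.27^3·0.73^8 = 0.26191
P(X≥1) = 1 − 0.03137 = 0.96863
Ratio = 0.26191 / 0.96863 = 0.27040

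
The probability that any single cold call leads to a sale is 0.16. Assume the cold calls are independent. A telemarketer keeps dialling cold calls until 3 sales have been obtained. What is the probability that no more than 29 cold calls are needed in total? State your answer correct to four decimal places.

Finishing within 29 cold calls ⇔ at least 3 successes in the first 29. With X ~ Binomial(29, 0.16), P(Y ≤ 29) = 1 − P(X ≤ 2).
  k=0: C(29,0)·0.16^0·0.84^29 = 0.006369
  k=1: C(29,1)·0.16^1·0.84^28 = 0.035183
  k=2: C(29,2)·0.16^2·0.84^27 = 0.093822
1 − 0.135375 = 0.864625

0.8646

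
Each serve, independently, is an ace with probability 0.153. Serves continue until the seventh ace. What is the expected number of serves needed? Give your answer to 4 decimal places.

45.7516

Y = total serves until the seventh success; negative binomial with r=7, p=0.153.
E[Y] = r / p = 7 / 0.153 = 45.751634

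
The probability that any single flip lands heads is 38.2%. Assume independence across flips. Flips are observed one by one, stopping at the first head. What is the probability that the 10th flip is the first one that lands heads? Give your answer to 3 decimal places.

Geometric (trials to first success), p = 0.382.
P(Y = 10) = (1−p)^9 · p = 0.013149 · 0.382 = 0.00502

0.005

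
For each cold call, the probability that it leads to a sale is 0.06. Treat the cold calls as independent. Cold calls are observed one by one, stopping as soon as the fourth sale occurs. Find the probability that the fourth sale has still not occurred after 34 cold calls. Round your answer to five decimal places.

Needing more than 34 cold calls ⇔ fewer than 4 successes in the first 34. With X ~ Binomial(34, 0.06), P(Y > 34) = P(X ≤ 3).
  k=0: C(34,0)·0.06^0·0.94^34 = 0.1219964
  k=1: C(34,1)·0.06^1·0.94^33 = 0.2647581
  k=2: C(34,2)·0.06^2·0.94^32 = 0.2788410
  k=3: C(34,3)·0.06^3·0.94^31 = 0.1898492
P(X ≤ 3) = 0.8554448

0.85544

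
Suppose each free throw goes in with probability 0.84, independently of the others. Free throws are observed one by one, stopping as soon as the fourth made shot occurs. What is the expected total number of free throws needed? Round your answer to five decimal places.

4.76190

Y = total free throws until the fourth success; negative binomial with r=4, p=0.84.
E[Y] = r / p = 4 / 0.84 = 4.7619048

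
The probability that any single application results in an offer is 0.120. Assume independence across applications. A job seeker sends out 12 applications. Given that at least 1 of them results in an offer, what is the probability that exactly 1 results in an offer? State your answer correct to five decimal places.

X ~ Binomial(12, 0.12). Want P(X=1 | X≥1) = P(X=1) / P(X≥1).
P(X=1) = C(12,1)·0.12^1·0.88^11 = 0.3529164
P(X≥1) = 1 − 0.2156712 = 0.7843288
Ratio = 0.3529164 / 0.7843288 = 0.4499598

0.44996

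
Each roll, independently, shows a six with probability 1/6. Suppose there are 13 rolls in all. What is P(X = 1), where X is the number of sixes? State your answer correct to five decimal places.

X ~ Binomial(n=13, p=0.166667).
P(X=1) = C(13,1) · p^1 · (1−p)^12
= 13 · 0.16667 · 0.11216 = 0.2430061

0.24301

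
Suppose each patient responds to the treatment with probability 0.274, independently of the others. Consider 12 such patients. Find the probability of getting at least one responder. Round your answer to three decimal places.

0.979

P(at least one) = 1 − P(none) = 1 − (1 − 0.274)^12
= 1 − 0.02144 = 0.97856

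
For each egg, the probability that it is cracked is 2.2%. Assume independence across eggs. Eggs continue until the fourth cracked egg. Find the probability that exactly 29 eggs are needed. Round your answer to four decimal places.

0.0004

Y = trial on which the fourth success occurs; negative binomial, r=4, p=0.022.
P(Y=29) = C(28,3) · p^4 · (1−p)^25
= 3276 · 2.3426e-07 · 0.57342 = 0.000440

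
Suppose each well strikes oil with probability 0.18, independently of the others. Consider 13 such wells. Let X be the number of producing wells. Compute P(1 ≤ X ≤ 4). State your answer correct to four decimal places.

X ~ Binomial(13, 0.18); P(1 ≤ X ≤ 4) = Σ C(13,k) p^k (1−p)^(13−k) over k:
  k=1: C(13,1)·0.18^1·0.82^12 = 0.216263
  k=2: C(13,2)·0.18^2·0.82^11 = 0.284834
  k=3: C(13,3)·0.18^3·0.82^10 = 0.229257
  k=4: C(13,4)·0.18^4·0.82^9 = 0.125812
Total = 0.856165

0.8562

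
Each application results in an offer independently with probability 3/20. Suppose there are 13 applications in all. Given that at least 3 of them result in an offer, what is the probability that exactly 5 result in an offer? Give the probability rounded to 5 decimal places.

X ~ Binomial(13, 0.15). Want P(X=5 | X≥3) = P(X=5) / P(X≥3).
P(X=5) = C(13,5)·0.15^5·0.85^8 = 0.0266309
P(X≥3) = 1 − 0.1209055 − 0.2773714 − 0.2936874 = 0.3080357
Ratio = 0.0266309 / 0.3080357 = 0.0864540

0.08645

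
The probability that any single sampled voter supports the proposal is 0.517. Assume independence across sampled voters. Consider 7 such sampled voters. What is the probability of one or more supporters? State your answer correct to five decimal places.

0.99387

P(at least one) = 1 − P(none) = 1 − (1 − 0.517)^7
= 1 − 0.0061324 = 0.9938676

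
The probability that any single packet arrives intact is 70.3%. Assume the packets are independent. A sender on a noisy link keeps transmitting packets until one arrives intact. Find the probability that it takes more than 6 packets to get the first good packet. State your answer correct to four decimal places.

Y = number of packets to the first success; geometric, p = 0.703.
P(Y > 6) = P(first 6 all fail) = (1−p)^6 = 0.000686

0.0007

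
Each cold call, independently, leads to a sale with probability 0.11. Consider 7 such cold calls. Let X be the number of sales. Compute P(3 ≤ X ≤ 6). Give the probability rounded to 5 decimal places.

0.03312

X ~ Binomial(7, 0.11); P(3 ≤ X ≤ 6) = Σ C(7,k) p^k (1−p)^(7−k) over k:
  k=3: C(7,3)·0.11^3·0.89^4 = 0.0292285
  k=4: C(7,4)·0.11^4·0.89^3 = 0.0036125
  k=5: C(7,5)·0.11^5·0.89^2 = 0.0002679
  k=6: C(7,6)·0.11^6·0.89^1 = 0.0000110
Total = 0.0331199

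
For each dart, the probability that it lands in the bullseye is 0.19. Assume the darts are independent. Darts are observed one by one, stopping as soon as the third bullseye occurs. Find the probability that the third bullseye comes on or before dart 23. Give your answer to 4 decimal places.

Finishing within 23 darts ⇔ at least 3 successes in the first 23. With X ~ Binomial(23, 0.19), P(Y ≤ 23) = 1 − P(X ≤ 2).
  k=0: C(23,0)·0.19^0·0.81^23 = 0.007855
  k=1: C(23,1)·0.19^1·0.81^22 = 0.042379
  k=2: C(23,2)·0.19^2·0.81^21 = 0.109349
1 − 0.159583 = 0.840417

0.8404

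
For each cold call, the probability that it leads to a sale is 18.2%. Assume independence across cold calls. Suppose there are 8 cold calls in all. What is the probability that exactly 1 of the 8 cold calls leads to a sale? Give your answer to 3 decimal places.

X ~ Binomial(n=8, p=0.182).
P(X=1) = C(8,1) · p^1 · (1−p)^7
= 8 · 0.182 · 0.24506 = 0.35681

0.357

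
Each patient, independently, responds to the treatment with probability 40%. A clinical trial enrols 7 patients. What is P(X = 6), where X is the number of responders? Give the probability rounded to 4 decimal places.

X ~ Binomial(n=7, p=0.40).
P(X=6) = C(7,6) · p^6 · (1−p)^1
= 7 · 0.004096 · 0.6 = 0.017203

0.0172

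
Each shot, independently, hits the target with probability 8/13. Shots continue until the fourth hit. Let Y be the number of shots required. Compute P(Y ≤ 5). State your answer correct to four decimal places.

Finishing within 5 shots ⇔ at least 4 successes in the first 5. With X ~ Binomial(5, 0.615385), P(Y ≤ 5) = 1 − P(X ≤ 3).
  k=0: C(5,0)·0.615385^0·0.384615^5 = 0.008417
  k=1: C(5,1)·0.615385^1·0.384615^4 = 0.067332
  k=2: C(5,2)·0.615385^2·0.384615^3 = 0.215463
  k=3: C(5,3)·0.615385^3·0.384615^2 = 0.344741
1 − 0.635953 = 0.364047

0.3640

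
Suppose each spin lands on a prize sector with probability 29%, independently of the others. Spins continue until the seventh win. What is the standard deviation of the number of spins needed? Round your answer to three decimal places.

Y = total spins until the seventh success; negative binomial with r=7, p=0.29.
SD(Y) = √[r(1−p)/p²] = √(59.09631) = 7.68741

7.687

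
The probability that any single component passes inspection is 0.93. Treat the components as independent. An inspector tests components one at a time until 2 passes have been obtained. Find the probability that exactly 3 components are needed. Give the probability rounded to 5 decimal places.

0.12109

Y = trial on which the second success occurs; negative binomial, r=2, p=0.93.
P(Y=3) = C(2,1) · p^2 · (1−p)^1
= 2 · 0.8649 · 0.07 = 0.1210860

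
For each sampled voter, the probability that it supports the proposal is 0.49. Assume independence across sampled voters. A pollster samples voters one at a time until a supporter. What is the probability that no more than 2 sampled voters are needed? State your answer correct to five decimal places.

Y = number of sampled voters to the first success; geometric, p = 0.49.
P(Y ≤ 2) = 1 − (1−p)^2 = 1 − 0.2601000 = 0.7399000

0.73990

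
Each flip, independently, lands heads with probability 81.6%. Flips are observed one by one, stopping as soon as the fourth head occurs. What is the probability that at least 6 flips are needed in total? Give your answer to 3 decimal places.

Needing more than 5 flips ⇔ fewer than 4 successes in the first 5. With X ~ Binomial(5, 0.816), P(Y > 5) = P(X ≤ 3).
  k=0: C(5,0)·0.816^0·0.184^5 = 0.00021
  k=1: C(5,1)·0.816^1·0.184^4 = 0.00468
  k=2: C(5,2)·0.816^2·0.184^3 = 0.04148
  k=3: C(5,3)·0.816^3·0.184^2 = 0.18395
P(X ≤ 3) = 0.23032

0.230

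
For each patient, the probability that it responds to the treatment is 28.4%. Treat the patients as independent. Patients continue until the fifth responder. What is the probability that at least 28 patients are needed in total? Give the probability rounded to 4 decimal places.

0.0827

Needing more than 27 patients ⇔ fewer than 5 successes in the first 27. With X ~ Binomial(27, 0.284), P(Y > 27) = P(X ≤ 4).
  k=0: C(27,0)·0.284^0·0.716^27 = 0.000121
  k=1: C(27,1)·0.284^1·0.716^26 = 0.001295
  k=2: C(27,2)·0.284^2·0.716^25 = 0.006680
  k=3: C(27,3)·0.284^3·0.716^24 = 0.022080
  k=4: C(27,4)·0.284^4·0.716^23 = 0.052547
P(X ≤ 4) = 0.082723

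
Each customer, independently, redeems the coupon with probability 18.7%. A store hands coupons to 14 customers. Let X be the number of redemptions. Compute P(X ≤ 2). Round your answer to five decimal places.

0.49794

X ~ Binomial(14, 0.187); P(X ≤ 2) = Σ C(14,k) p^k (1−p)^(14−k) over k:
  k=0: C(14,0)·0.187^0·0.813^14 = 0.0551147
  k=1: C(14,1)·0.187^1·0.813^13 = 0.1774789
  k=2: C(14,2)·0.187^2·0.813^12 = 0.2653451
Total = 0.4979388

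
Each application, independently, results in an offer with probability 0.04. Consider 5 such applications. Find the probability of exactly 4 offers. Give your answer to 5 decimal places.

X ~ Binomial(n=5, p=0.04).
P(X=4) = C(5,4) · p^4 · (1−p)^1
= 5 · 2.56e-06 · 0.96 = 0.0000123

0.00001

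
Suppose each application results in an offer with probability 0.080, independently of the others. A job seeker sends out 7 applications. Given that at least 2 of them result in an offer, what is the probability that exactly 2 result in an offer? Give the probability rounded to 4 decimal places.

X ~ Binomial(7, 0.08). Want P(X=2 | X≥2) = P(X=2) / P(X≥2).
P(X=2) = C(7,2)·0.08^2·0.92^5 = 0.088581
P(X≥2) = 1 − 0.557847 − 0.339559 = 0.102595
Ratio = 0.088581 / 0.102595 = 0.863404

0.8634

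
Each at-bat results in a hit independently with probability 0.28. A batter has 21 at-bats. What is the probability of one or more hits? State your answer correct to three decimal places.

P(at least one) = 1 − P(none) = 1 − (1 − 0.28)^21
= 1 − 0.00101 = 0.99899

0.999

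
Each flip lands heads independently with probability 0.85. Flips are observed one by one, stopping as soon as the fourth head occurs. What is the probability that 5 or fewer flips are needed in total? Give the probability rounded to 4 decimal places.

Finishing within 5 flips ⇔ at least 4 successes in the first 5. With X ~ Binomial(5, 0.85), P(Y ≤ 5) = 1 − P(X ≤ 3).
  k=0: C(5,0)·0.85^0·0.15^5 = 0.000076
  k=1: C(5,1)·0.85^1·0.15^4 = 0.002152
  k=2: C(5,2)·0.85^2·0.15^3 = 0.024384
  k=3: C(5,3)·0.85^3·0.15^2 = 0.138178
1 − 0.164790 = 0.835210

0.8352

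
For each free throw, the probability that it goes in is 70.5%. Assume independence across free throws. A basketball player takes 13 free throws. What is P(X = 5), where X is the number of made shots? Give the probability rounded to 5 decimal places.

0.01286

X ~ Binomial(n=13, p=0.705).
P(X=5) = C(13,5) · p^5 · (1−p)^8
= 1287 · 0.17416 · 5.7356e-05 = 0.0128558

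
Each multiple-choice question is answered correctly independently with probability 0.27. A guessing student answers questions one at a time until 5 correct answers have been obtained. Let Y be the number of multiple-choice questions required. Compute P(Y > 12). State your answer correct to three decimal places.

0.798

Needing more than 12 multiple-choice questions ⇔ fewer than 5 successes in the first 12. With X ~ Binomial(12, 0.27), P(Y > 12) = P(X ≤ 4).
  k=0: C(12,0)·0.27^0·0.73^12 = 0.02290
  k=1: C(12,1)·0.27^1·0.73^11 = 0.10165
  k=2: C(12,2)·0.27^2·0.73^10 = 0.20678
  k=3: C(12,3)·0.27^3·0.73^9 = 0.25493
  k=4: C(12,4)·0.27^4·0.73^8 = 0.21215
P(X ≤ 4) = 0.79840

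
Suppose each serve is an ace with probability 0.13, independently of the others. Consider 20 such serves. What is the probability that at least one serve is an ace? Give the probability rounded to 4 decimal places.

0.9383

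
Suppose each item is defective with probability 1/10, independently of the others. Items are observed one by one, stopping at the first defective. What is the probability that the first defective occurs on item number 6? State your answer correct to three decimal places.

0.059

Geometric (trials to first success), p = 0.10.
P(Y = 6) = (1−p)^5 · p = 0.59049 · 0.10 = 0.05905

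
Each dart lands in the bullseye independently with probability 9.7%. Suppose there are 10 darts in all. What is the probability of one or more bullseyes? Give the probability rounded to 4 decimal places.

P(at least one) = 1 − P(none) = 1 − (1 − 0.097)^10
= 1 − 0.360477 = 0.639523

0.6395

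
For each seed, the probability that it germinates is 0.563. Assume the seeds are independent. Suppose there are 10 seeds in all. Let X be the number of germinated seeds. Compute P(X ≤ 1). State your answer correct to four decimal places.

0.0035

X ~ Binomial(10, 0.563); P(X ≤ 1) = Σ C(10,k) p^k (1−p)^(10−k) over k:
  k=0: C(10,0)·0.563^0·0.437^10 = 0.000254
  k=1: C(10,1)·0.563^1·0.437^9 = 0.003272
Total = 0.003526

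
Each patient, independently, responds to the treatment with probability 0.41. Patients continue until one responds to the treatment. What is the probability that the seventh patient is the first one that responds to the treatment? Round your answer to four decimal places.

Geometric (trials to first success), p = 0.41.
P(Y = 7) = (1−p)^6 · p = 0.042181 · 0.41 = 0.017294

0.0173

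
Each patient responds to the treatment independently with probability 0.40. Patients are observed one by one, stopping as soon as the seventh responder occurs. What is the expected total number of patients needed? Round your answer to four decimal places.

Y = total patients until the seventh success; negative binomial with r=7, p=0.40.
E[Y] = r / p = 7 / 0.40 = 17.500000

17.5000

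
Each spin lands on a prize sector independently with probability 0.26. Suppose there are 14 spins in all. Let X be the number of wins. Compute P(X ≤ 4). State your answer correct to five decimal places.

X ~ Binomial(14, 0.26); P(X ≤ 4) = Σ C(14,k) p^k (1−p)^(14−k) over k:
  k=0: C(14,0)·0.26^0·0.74^14 = 0.0147654
  k=1: C(14,1)·0.26^1·0.74^13 = 0.0726296
  k=2: C(14,2)·0.26^2·0.74^12 = 0.1658703
  k=3: C(14,3)·0.26^3·0.74^11 = 0.2331151
  k=4: C(14,4)·0.26^4·0.74^10 = 0.2252396
Total = 0.7116199

0.71162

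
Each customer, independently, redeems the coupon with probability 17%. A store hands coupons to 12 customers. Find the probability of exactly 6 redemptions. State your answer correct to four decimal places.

X ~ Binomial(n=12, p=0.17).
P(X=6) = C(12,6) · p^6 · (1−p)^6
= 924 · 2.4138e-05 · 0.32694 = 0.007292

0.0073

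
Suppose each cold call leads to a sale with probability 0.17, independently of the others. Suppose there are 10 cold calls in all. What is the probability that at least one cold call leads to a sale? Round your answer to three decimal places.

0.845

P(at least one) = 1 − P(none) = 1 − (1 − 0.17)^10
= 1 − 0.15516 = 0.84484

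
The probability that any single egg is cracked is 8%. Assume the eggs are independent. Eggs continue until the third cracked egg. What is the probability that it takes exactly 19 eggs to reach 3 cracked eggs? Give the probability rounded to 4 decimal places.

0.0206

Y = trial on which the third success occurs; negative binomial, r=3, p=0.08.
P(Y=19) = C(18,2) · p^3 · (1−p)^16
= 153 · 0.000512 · 0.26339 = 0.020633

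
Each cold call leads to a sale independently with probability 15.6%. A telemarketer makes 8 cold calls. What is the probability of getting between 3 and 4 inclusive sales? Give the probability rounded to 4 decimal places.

X ~ Binomial(8, 0.156); P(3 ≤ X ≤ 4) = Σ C(8,k) p^k (1−p)^(8−k) over k:
  k=3: C(8,3)·0.156^3·0.844^5 = 0.091049
  k=4: C(8,4)·0.156^4·0.844^4 = 0.021036
Total = 0.112085

0.1121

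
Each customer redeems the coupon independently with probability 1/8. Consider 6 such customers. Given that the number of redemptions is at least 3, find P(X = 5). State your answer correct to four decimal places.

0.0055

X ~ Binomial(6, 0.125). Want P(X=5 | X≥3) = P(X=5) / P(X≥3).
P(X=5) = C(6,5)·0.125^5·0.875^1 = 0.000160
P(X≥3) = 1 − 0.448795 − 0.384682 − 0.137386 = 0.029137
Ratio = 0.000160 / 0.029137 = 0.005499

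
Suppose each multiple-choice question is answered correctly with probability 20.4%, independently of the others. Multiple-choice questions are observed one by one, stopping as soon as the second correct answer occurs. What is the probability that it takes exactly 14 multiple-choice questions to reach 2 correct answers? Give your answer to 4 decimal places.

0.0350

Y = trial on which the second success occurs; negative binomial, r=2, p=0.204.
P(Y=14) = C(13,1) · p^2 · (1−p)^12
= 13 · 0.041616 · 0.064708 = 0.035007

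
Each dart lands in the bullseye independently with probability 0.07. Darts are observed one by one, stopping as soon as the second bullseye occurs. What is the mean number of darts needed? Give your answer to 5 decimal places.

28.57143

Y = total darts until the second success; negative binomial with r=2, p=0.07.
E[Y] = r / p = 2 / 0.07 = 28.5714286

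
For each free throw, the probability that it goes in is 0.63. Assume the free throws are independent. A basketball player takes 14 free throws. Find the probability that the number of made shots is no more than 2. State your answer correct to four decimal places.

X ~ Binomial(14, 0.63); P(X ≤ 2) = Σ C(14,k) p^k (1−p)^(14−k) over k:
  k=0: C(14,0)·0.63^0·0.37^14 = 0.000001
  k=1: C(14,1)·0.63^1·0.37^13 = 0.000021
  k=2: C(14,2)·0.63^2·0.37^12 = 0.000238
Total = 0.000260

0.0003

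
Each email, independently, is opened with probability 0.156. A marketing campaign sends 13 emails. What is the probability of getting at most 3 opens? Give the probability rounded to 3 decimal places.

X ~ Binomial(13, 0.156); P(X ≤ 3) = Σ C(13,k) p^k (1−p)^(13−k) over k:
  k=0: C(13,0)·0.156^0·0.844^13 = 0.11027
  k=1: C(13,1)·0.156^1·0.844^12 = 0.26496
  k=2: C(13,2)·0.156^2·0.844^11 = 0.29384
  k=3: C(13,3)·0.156^3·0.844^10 = 0.19914
Total = 0.86821

0.868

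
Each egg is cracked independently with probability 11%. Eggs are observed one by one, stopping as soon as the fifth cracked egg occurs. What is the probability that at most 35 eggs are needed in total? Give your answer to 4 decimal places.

0.3399

Finishing within 35 eggs ⇔ at least 5 successes in the first 35. With X ~ Binomial(35, 0.11), P(Y ≤ 35) = 1 − P(X ≤ 4).
  k=0: C(35,0)·0.11^0·0.89^35 = 0.016930
  k=1: C(35,1)·0.11^1·0.89^34 = 0.073235
  k=2: C(35,2)·0.11^2·0.89^33 = 0.153877
  k=3: C(35,3)·0.11^3·0.89^32 = 0.209203
  k=4: C(35,4)·0.11^4·0.89^31 = 0.206852
1 − 0.660097 = 0.339903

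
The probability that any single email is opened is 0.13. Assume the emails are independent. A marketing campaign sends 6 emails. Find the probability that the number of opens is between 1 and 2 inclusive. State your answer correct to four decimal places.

0.5340

X ~ Binomial(6, 0.13); P(1 ≤ X ≤ 2) = Σ C(6,k) p^k (1−p)^(6−k) over k:
  k=1: C(6,1)·0.13^1·0.87^5 = 0.388768
  k=2: C(6,2)·0.13^2·0.87^4 = 0.145230
Total = 0.533998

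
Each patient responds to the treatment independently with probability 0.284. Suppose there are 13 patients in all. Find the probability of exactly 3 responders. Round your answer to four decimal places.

X ~ Binomial(n=13, p=0.284).
P(X=3) = C(13,3) · p^3 · (1−p)^10
= 286 · 0.022906 · 0.03541 = 0.231980

0.2320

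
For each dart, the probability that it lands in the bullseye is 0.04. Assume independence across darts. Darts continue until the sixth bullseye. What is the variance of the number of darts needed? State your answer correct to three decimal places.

Y = total darts until the sixth success; negative binomial with r=6, p=0.04.
Var(Y) = r(1−p)/p² = 6·0.96 / 0.04² = 3600.00000

3600.000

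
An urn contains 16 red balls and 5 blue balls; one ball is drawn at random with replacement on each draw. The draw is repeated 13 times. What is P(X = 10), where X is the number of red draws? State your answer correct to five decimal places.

0.25446

X ~ Binomial(n=13, p=0.761905).
P(X=10) = C(13,10) · p^10 · (1−p)^3
= 286 · 0.065918 · 0.013497 = 0.2544632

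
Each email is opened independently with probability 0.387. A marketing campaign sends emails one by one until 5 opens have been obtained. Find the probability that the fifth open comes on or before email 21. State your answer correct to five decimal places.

Finishing within 21 emails ⇔ at least 5 successes in the first 21. With X ~ Binomial(21, 0.387), P(Y ≤ 21) = 1 − P(X ≤ 4).
  k=0: C(21,0)·0.387^0·0.613^21 = 0.0000344
  k=1: C(21,1)·0.387^1·0.613^20 = 0.0004562
  k=2: C(21,2)·0.387^2·0.613^19 = 0.0028800
  k=3: C(21,3)·0.387^3·0.613^18 = 0.0115152
  k=4: C(21,4)·0.387^4·0.613^17 = 0.0327142
1 − 0.0476000 = 0.9524000

0.95240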